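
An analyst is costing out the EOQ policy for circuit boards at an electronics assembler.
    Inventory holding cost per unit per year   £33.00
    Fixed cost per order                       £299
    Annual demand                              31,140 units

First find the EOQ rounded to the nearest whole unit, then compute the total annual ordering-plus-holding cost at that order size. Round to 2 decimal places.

Optimal lot size Q* = (2 × 31,140 × £299 / £33)^½ ≈ 751.20 → Q = 751 units
Annual ordering cost = (D/Q)·S = (31,140/751) × 299 = £12,397.95
Annual holding cost  = (Q/2)·H = (751/2) × 33 = £12,391.50
Total = £12,397.95 + £12,391.50 = £24,789.45

£24,789.45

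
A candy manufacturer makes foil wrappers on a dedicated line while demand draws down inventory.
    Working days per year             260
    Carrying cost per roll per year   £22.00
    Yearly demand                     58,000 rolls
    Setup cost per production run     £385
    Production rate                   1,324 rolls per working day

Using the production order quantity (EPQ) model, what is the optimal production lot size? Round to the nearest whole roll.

Daily demand d = 58,000/260 = 223.077; p = 1324; 1 − d/p = 0.83151
EPQ = √(2DS / (H(1 − d/p)))
    = √(2 × 58,000 × 385 / (22 × 0.83151)) ≈ 1,562.48

1,562 rolls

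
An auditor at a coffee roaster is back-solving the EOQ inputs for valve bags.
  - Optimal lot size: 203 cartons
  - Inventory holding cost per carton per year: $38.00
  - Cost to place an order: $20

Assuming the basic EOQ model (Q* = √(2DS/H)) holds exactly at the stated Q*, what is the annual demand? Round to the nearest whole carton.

From Q* = √(2DS/H) ⇒ Q*² = 2DS/H.
D = Q²H / (2S) = 203² × 38 / (2 × 20) = 39,148.55

39,149 cartons per year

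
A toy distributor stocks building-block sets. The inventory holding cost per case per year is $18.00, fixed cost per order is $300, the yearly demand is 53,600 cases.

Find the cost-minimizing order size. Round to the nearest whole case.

Optimal lot size Q* = (2 × 53,600 × $300 / $18)^½ ≈ 1,336.66

1,337 cases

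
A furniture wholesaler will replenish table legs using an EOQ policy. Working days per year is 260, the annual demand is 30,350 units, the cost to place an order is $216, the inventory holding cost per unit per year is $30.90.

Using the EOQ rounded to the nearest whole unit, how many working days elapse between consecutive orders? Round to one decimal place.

Optimal lot size Q* = (2 × 30,350 × $216 / $30.9)^½ ≈ 651.39 → Q = 651 units
T = Q/D × 260 days = 651/30,350 × 260 = 5.577 days

5.6 days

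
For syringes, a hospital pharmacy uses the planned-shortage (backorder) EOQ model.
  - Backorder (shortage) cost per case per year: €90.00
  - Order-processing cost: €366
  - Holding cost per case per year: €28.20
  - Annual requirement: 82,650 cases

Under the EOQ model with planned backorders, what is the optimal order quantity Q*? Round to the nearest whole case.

1,679 cases

Basic EOQ = √(2·82,650·366/28.2) = 1,464.713
Backorder adjustment √((H+b)/b) = √((28.2+90)/90) = 1.1460
Q* = 1,464.713 × 1.1460 ≈ 1,678.57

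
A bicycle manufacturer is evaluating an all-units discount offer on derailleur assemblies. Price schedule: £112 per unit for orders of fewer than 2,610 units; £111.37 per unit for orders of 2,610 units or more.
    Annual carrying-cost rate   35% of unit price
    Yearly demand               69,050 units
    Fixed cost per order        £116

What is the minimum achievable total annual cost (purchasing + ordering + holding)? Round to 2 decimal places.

H₁ = 35%×£112 = £39.2000;  H₂ = 35%×£111.37 = £38.9795
EOQ₁ = √(2×69,050×116/39.2000) = 639.27  (< 2,610, feasible at tier 1)
EOQ₂ = √(2×69,050×116/38.9795) = 641.07  (< 2,610 → use Q = 2,610 at tier-2 price)
TC(tier 1 (EOQ₁), Q≈639.3) = £7,758,659.30
TC(tier 2, Q≈2,610.0) = £7,744,035.64
Minimum at tier 2: £7,744,035.64

£7,744,035.64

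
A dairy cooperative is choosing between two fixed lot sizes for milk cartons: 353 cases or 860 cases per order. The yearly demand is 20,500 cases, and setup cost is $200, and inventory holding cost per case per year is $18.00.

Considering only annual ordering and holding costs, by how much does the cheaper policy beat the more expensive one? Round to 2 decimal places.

Annual cost at Q: ordering D·S/Q plus holding Q·H/2.
TC(353) = (20,500/353)×200 + (353/2)×18 = $14,791.73
TC(860) = (20,500/860)×200 + (860/2)×18 = $12,507.44
|ΔTC| = |$14,791.73 − $12,507.44| = $2,284.29

$2,284.29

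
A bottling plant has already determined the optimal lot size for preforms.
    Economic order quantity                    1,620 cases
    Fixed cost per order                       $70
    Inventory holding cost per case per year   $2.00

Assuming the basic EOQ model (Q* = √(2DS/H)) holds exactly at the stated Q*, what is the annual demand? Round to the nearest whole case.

37,491 cases per year

EOQ relation: Q² = 2DS/H, so rearrange for the unknown.
D = Q²H / (2S) = 1,620² × 2 / (2 × 70) = 37,491.43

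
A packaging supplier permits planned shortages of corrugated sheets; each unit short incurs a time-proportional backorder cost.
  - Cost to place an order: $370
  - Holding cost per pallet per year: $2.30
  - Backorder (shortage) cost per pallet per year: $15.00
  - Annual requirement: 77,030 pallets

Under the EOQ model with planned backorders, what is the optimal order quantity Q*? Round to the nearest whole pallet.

Basic EOQ = √(2·77,030·370/2.3) = 4,978.309
Backorder adjustment √((H+b)/b) = √((2.3+15)/15) = 1.0739
Q* = 4,978.309 × 1.0739 ≈ 5,346.37

5,346 pallets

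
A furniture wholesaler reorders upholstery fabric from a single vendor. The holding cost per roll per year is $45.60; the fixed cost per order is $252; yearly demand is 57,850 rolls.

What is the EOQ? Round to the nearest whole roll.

800 rolls

Q* = √(2·D·S / H) = √(2·57,850·252 / 45.6) = √639,394.7 ≈ 799.62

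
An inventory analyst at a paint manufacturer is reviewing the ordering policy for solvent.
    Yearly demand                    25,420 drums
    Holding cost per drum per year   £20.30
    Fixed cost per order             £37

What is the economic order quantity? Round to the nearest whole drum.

EOQ = √(2DS/H) = √(2 × 25,420 × 37 / 20.3)
    = √(92,664.04) ≈ 304.41

304 drums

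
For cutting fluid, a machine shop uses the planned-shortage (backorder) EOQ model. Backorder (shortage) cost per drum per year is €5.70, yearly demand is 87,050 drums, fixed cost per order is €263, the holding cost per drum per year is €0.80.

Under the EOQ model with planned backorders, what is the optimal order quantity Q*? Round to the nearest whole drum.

8,079 drums

Basic EOQ = √(2·87,050·263/0.8) = 7,565.406
Backorder adjustment √((H+b)/b) = √((0.8+5.7)/5.7) = 1.0679
Q* = 7,565.406 × 1.0679 ≈ 8,078.89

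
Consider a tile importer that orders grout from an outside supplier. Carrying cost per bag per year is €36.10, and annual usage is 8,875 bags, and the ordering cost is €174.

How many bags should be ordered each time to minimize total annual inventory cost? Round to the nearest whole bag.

292 bags

Optimal lot size Q* = (2 × 8,875 × €174 / €36.1)^½ ≈ 292.50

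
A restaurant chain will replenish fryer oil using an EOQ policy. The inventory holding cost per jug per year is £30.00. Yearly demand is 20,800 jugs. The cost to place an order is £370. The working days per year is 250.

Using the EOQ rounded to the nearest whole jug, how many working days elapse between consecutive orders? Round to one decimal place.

8.6 days

Q* = √(2·D·S / H) = √(2·20,800·370 / 30) = √513,066.7 ≈ 716.29 → Q = 716 jugs
T = Q/D × 250 days = 716/20,800 × 250 = 8.606 days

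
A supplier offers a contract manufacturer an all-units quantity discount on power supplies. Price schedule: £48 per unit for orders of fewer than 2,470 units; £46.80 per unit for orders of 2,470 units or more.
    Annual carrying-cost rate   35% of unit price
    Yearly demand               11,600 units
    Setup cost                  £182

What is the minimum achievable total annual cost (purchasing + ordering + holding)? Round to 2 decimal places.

H₁ = 35%×£48 = £16.8000;  H₂ = 35%×£46.80 = £16.3800
EOQ₁ = √(2×11,600×182/16.8000) = 501.33  (< 2,470, feasible at tier 1)
EOQ₂ = √(2×11,600×182/16.3800) = 507.72  (< 2,470 → use Q = 2,470 at tier-2 price)
TC(tier 1 (EOQ₁), Q≈501.3) = £565,222.37
TC(tier 2, Q≈2,470.0) = £563,964.04
Minimum at tier 2: £563,964.04

£563,964.04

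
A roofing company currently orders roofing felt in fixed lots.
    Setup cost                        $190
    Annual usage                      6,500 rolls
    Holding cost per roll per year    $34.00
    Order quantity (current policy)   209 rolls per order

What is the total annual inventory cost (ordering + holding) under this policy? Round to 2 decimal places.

Ordering: D/Q × S = 6,500/209 × $190 = $5,909.09
Holding:  Q/2 × H = 209/2 × $34 = $3,553.00
Total = $5,909.09 + $3,553.00 = $9,462.09

$9,462.09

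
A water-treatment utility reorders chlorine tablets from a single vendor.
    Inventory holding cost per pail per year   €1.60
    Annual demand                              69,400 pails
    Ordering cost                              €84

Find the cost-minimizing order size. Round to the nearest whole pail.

2,699 pails

Optimal lot size Q* = (2 × 69,400 × €84 / €1.6)^½ ≈ 2,699.44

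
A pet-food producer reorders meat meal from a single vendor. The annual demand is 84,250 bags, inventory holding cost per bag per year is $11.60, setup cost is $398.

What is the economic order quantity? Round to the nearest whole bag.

Optimal lot size Q* = (2 × 84,250 × $398 / $11.6)^½ ≈ 2,404.43

2,404 bags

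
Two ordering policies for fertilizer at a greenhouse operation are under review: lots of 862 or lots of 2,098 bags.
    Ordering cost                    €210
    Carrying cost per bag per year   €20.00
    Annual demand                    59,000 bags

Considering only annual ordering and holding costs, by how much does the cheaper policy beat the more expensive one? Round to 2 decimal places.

Annual cost at Q: ordering D·S/Q plus holding Q·H/2.
TC(862) = (59,000/862)×210 + (862/2)×20 = €22,993.55
TC(2,098) = (59,000/2,098)×210 + (2,098/2)×20 = €26,885.62
|ΔTC| = |€22,993.55 − €26,885.62| = €3,892.07

€3,892.07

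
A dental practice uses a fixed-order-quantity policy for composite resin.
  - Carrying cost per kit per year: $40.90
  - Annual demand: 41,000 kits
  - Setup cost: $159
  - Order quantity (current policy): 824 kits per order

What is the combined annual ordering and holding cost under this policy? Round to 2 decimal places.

$24,762.21

Annual ordering cost = (D/Q)·S = (41,000/824) × 159 = $7,911.41
Annual holding cost  = (Q/2)·H = (824/2) × 40.9 = $16,850.80
Total = $7,911.41 + $16,850.80 = $24,762.21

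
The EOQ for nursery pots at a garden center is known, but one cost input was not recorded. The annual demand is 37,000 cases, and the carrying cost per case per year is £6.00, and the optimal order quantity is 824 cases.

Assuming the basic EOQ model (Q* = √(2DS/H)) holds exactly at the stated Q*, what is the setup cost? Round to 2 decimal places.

From Q* = √(2DS/H) ⇒ Q*² = 2DS/H.
S = Q²H / (2D) = 824² × 6 / (2 × 37,000) = 55.0521

£55.05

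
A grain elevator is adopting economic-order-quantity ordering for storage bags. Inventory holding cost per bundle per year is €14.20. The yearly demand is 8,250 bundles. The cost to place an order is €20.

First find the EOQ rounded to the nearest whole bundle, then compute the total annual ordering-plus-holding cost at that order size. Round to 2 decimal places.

EOQ = √(2DS/H) = √(2 × 8,250 × 20 / 14.2)
    = √(23,239.44) ≈ 152.44 → Q = 152 bundles
Ordering: D/Q × S = 8,250/152 × €20 = €1,085.53
Holding:  Q/2 × H = 152/2 × €14.2 = €1,079.20
Total = €1,085.53 + €1,079.20 = €2,164.73

€2,164.73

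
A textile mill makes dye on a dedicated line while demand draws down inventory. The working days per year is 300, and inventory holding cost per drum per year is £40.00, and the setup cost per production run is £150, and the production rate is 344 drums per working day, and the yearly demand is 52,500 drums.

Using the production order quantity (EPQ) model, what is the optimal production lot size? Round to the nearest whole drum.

d = 52,500/300 = 175.0000 drums/day;  effective holding cost H(1 − d/p) = 40·(1 − 175.0000/344) = 19.65116
Q* = √(2DS / H_eff) = √(2·52,500·150 / 19.65116) ≈ 895.25

895 drums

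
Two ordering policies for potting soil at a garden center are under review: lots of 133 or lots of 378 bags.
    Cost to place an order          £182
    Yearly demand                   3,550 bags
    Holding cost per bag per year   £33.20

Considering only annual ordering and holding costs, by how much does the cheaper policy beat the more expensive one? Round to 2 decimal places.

TC(Q) = (D/Q)S + (Q/2)H
TC(133) = (3,550/133)×182 + (133/2)×33.2 = £7,065.69
TC(378) = (3,550/378)×182 + (378/2)×33.2 = £7,984.06
Cheaper: Q = 133.  Difference = £918.36

£918.36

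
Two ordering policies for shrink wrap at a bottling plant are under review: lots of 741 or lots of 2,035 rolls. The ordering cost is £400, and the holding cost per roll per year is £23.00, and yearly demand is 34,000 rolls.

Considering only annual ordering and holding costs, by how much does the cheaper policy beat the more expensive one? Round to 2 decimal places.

£3,210.47

Annual cost at Q: ordering D·S/Q plus holding Q·H/2.
TC(741) = (34,000/741)×400 + (741/2)×23 = £26,875.08
TC(2,035) = (34,000/2,035)×400 + (2,035/2)×23 = £30,085.55
Lots of 741 are cheaper by £3,210.47.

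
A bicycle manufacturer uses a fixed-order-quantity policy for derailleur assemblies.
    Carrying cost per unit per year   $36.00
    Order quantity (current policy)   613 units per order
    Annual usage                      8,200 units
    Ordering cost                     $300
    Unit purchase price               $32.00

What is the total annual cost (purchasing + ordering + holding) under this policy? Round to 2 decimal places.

$277,447.05

Orders/yr = 8,200/613 = 13.377; ordering cost = 13.377 × $300 = $4,013.05
Average inventory = 613/2 = 306.5; holding cost = 306.5 × $36 = $11,034.00
Purchase cost = D·C = 8,200 × 32 = $262,400.00
Total = $4,013.05 + $11,034.00 + $262,400.00 = $277,447.05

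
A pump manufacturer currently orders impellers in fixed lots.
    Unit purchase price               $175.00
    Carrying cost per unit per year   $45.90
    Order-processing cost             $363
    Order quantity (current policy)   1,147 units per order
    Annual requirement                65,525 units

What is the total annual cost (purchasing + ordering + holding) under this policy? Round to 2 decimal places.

Orders/yr = 65,525/1,147 = 57.127; ordering cost = 57.127 × $363 = $20,737.21
Average inventory = 1,147/2 = 573.5; holding cost = 573.5 × $45.9 = $26,323.65
Purchase cost = D·C = 65,525 × 175 = $11,466,875.00
Total = $20,737.21 + $26,323.65 + $11,466,875.00 = $11,513,935.86

$11,513,935.86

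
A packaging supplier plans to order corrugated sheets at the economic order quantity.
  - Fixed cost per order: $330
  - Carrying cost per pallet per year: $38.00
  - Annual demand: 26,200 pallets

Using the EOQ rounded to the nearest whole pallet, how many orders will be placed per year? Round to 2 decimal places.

38.81 orders per year

EOQ = √(2DS/H) = √(2 × 26,200 × 330 / 38)
    = √(455,052.63) ≈ 674.58 → Q = 675
N = D/Q = 26,200/675 ≈ 38.815 orders/yr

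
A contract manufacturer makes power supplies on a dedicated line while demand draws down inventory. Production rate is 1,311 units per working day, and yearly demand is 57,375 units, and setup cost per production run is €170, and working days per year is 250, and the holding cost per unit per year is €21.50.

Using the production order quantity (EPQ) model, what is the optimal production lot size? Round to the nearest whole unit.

Daily demand d = 57,375/250 = 229.500; p = 1311; 1 − d/p = 0.82494
EPQ = √(2DS / (H(1 − d/p)))
    = √(2 × 57,375 × 170 / (21.5 × 0.82494)) ≈ 1,048.74

1,049 units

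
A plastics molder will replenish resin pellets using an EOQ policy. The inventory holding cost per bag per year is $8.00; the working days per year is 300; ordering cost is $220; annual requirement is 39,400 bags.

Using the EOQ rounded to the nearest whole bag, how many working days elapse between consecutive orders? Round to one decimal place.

Q* = √(2·D·S / H) = √(2·39,400·220 / 8) = √2,167,000.0 ≈ 1,472.07 → Q = 1,472 bags
Cycle time = (working days × Q)/D = (300 × 1,472) / 39,400 = 11.208 days

11.2 days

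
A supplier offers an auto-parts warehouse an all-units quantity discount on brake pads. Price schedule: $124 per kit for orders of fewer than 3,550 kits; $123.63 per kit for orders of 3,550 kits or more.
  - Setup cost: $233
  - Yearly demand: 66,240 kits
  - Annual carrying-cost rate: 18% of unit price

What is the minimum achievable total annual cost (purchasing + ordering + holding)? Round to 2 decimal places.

$8,233,098.57

H₁ = 18%×$124 = $22.3200;  H₂ = 18%×$123.63 = $22.2534
EOQ₁ = √(2×66,240×233/22.3200) = 1,176.00  (< 3,550, feasible at tier 1)
EOQ₂ = √(2×66,240×233/22.2534) = 1,177.75  (< 3,550 → use Q = 3,550 at tier-2 price)
TC(tier 1 (EOQ₁), Q≈1,176.0) = $8,240,008.24
TC(tier 2, Q≈3,550.0) = $8,233,098.57
Minimum at tier 2: $8,233,098.57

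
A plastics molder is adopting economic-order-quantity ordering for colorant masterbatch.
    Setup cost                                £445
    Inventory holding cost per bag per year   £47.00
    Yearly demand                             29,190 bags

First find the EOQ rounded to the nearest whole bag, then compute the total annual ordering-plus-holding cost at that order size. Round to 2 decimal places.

Optimal lot size Q* = (2 × 29,190 × £445 / £47)^½ ≈ 743.47 → Q = 743 bags
Orders/yr = 29,190/743 = 39.287; ordering cost = 39.287 × £445 = £17,482.57
Average inventory = 743/2 = 371.5; holding cost = 371.5 × £47 = £17,460.50
Total = £17,482.57 + £17,460.50 = £34,943.07

£34,943.07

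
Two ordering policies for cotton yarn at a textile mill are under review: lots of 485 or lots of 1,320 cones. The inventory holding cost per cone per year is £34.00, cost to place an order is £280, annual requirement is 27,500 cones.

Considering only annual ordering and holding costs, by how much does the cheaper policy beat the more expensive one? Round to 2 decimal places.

£4,152.04

TC(Q) = (D/Q)S + (Q/2)H
TC(485) = (27,500/485)×280 + (485/2)×34 = £24,121.29
TC(1,320) = (27,500/1,320)×280 + (1,320/2)×34 = £28,273.33
Cheaper: Q = 485.  Difference = £4,152.04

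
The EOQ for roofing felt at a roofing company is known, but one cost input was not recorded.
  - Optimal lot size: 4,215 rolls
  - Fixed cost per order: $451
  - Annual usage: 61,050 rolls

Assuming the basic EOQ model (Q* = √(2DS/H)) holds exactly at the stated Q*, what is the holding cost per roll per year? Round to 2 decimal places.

EOQ relation: Q² = 2DS/H, so rearrange for the unknown.
H = 2DS / Q² = 2 × 61,050 × 451 / 4,215² = 3.0995

$3.10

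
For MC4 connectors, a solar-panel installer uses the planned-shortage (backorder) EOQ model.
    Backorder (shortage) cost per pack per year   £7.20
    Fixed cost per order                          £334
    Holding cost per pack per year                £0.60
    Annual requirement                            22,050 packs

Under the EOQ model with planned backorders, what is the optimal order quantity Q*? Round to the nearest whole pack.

5,157 packs

Q* = √(2DS/H) · √((H + b)/b)
   = √(2 × 22,050 × 334 / 0.6) · √((0.6 + 7.2) / 7.2)
   = 4,954.695 × 1.0408 ≈ 5,157.01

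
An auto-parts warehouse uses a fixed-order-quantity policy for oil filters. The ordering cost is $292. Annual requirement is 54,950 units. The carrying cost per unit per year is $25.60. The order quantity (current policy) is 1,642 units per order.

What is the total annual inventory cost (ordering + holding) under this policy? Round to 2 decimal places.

Orders/yr = 54,950/1,642 = 33.465; ordering cost = 33.465 × $292 = $9,771.86
Average inventory = 1,642/2 = 821; holding cost = 821 × $25.6 = $21,017.60
Total = $9,771.86 + $21,017.60 = $30,789.46

$30,789.46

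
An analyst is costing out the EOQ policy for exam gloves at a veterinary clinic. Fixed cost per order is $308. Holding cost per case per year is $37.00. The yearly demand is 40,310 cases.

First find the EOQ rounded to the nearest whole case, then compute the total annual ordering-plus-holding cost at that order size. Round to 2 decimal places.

$30,310.82

2DS/H = 2·40,310·308/37 = 671,107.03
EOQ = √671,107.03 ≈ 819.21 → Q = 819 cases
Orders/yr = 40,310/819 = 49.219; ordering cost = 49.219 × $308 = $15,159.32
Average inventory = 819/2 = 409.5; holding cost = 409.5 × $37 = $15,151.50
Total = $15,159.32 + $15,151.50 = $30,310.82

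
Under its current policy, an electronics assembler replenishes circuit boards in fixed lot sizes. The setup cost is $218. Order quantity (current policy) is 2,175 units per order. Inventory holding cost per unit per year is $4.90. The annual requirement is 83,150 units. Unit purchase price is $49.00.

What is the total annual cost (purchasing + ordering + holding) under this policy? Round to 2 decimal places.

Ordering: D/Q × S = 83,150/2,175 × $218 = $8,334.11
Holding:  Q/2 × H = 2,175/2 × $4.9 = $5,328.75
Purchase cost = D·C = 83,150 × 49 = $4,074,350.00
Total = $8,334.11 + $5,328.75 + $4,074,350.00 = $4,088,012.86

$4,088,012.86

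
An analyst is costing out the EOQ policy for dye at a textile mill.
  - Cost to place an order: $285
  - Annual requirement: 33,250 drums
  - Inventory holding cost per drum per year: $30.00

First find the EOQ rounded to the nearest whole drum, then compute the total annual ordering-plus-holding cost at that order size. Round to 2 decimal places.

EOQ = √(2DS/H) = √(2 × 33,250 × 285 / 30)
    = √(631,750.00) ≈ 794.83 → Q = 795 drums
Annual ordering cost = (D/Q)·S = (33,250/795) × 285 = $11,919.81
Annual holding cost  = (Q/2)·H = (795/2) × 30 = $11,925.00
Total = $11,919.81 + $11,925.00 = $23,844.81

$23,844.81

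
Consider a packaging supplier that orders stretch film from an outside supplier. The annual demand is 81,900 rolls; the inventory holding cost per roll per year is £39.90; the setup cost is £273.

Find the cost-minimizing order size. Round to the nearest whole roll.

1,059 rolls

Optimal lot size Q* = (2 × 81,900 × £273 / £39.9)^½ ≈ 1,058.65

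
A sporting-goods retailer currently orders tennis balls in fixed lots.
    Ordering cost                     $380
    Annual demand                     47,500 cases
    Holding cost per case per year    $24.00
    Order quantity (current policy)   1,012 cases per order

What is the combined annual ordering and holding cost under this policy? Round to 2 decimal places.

Orders/yr = 47,500/1,012 = 46.937; ordering cost = 46.937 × $380 = $17,835.97
Average inventory = 1,012/2 = 506; holding cost = 506 × $24 = $12,144.00
Total = $17,835.97 + $12,144.00 = $29,979.97

$29,979.97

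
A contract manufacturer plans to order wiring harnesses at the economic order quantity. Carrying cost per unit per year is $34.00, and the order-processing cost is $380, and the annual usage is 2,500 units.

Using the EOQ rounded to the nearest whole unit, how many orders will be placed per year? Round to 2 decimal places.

2DS/H = 2·2,500·380/34 = 55,882.35
EOQ = √55,882.35 ≈ 236.39 → Q = 236
Orders per year = D/Q = 2,500 / 236 = 10.593

10.59 orders per year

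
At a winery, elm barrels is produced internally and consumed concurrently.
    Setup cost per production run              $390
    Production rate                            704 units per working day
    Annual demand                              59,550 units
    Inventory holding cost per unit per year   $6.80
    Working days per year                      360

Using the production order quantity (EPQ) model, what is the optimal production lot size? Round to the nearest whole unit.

d = 59,550/360 = 165.4167 units/day;  effective holding cost H(1 − d/p) = 6.8·(1 − 165.4167/704) = 5.20223
Q* = √(2DS / H_eff) = √(2·59,550·390 / 5.20223) ≈ 2,988.09

2,988 units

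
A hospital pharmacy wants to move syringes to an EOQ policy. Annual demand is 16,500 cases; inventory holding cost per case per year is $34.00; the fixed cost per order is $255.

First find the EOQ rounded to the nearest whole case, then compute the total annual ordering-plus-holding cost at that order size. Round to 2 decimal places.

Optimal lot size Q* = (2 × 16,500 × $255 / $34)^½ ≈ 497.49 → Q = 497 cases
Orders/yr = 16,500/497 = 33.199; ordering cost = 33.199 × $255 = $8,465.79
Average inventory = 497/2 = 248.5; holding cost = 248.5 × $34 = $8,449.00
Total = $8,465.79 + $8,449.00 = $16,914.79

$16,914.79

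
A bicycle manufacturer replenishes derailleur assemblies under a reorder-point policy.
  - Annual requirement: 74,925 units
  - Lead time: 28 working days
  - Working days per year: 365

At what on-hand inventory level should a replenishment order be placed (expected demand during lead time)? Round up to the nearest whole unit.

5,748 units

Daily demand d = 74,925 / 365 = 205.274 units/day
Demand during lead time = 205.274 × 28 = 5,747.67
Reorder point = 5,747.67 → round up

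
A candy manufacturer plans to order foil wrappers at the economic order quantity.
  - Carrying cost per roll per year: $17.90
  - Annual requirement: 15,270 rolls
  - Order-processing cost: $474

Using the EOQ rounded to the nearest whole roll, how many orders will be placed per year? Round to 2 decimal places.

2DS/H = 2·15,270·474/17.9 = 808,712.85
EOQ = √808,712.85 ≈ 899.28 → Q = 899
Orders per year = D/Q = 15,270 / 899 = 16.986

16.99 orders per year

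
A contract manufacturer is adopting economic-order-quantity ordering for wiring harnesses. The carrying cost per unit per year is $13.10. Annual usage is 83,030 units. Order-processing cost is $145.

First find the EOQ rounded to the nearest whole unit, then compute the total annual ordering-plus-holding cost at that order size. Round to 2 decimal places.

EOQ = √(2DS/H) = √(2 × 83,030 × 145 / 13.1)
    = √(1,838,068.70) ≈ 1,355.75 → Q = 1,356 units
Ordering: D/Q × S = 83,030/1,356 × $145 = $8,878.58
Holding:  Q/2 × H = 1,356/2 × $13.1 = $8,881.80
Total = $8,878.58 + $8,881.80 = $17,760.38

$17,760.38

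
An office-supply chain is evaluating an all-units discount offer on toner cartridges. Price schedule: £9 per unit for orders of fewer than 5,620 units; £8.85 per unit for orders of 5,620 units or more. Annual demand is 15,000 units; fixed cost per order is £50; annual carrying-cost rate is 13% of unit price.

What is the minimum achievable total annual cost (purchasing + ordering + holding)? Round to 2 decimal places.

H₁ = 13%×£9 = £1.1700;  H₂ = 13%×£8.85 = £1.1505
EOQ₁ = √(2×15,000×50/1.1700) = 1,132.28  (< 5,620, feasible at tier 1)
EOQ₂ = √(2×15,000×50/1.1505) = 1,141.83  (< 5,620 → use Q = 5,620 at tier-2 price)
TC(tier 1 (EOQ₁), Q≈1,132.3) = £136,324.76
TC(tier 2, Q≈5,620.0) = £136,116.36
Minimum at tier 2: £136,116.36

£136,116.36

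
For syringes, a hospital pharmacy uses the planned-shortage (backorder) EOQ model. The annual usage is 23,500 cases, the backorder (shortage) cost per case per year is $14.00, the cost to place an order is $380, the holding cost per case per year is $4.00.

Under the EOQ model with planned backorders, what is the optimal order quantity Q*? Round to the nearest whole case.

Basic EOQ = √(2·23,500·380/4) = 2,113.055
Backorder adjustment √((H+b)/b) = √((4+14)/14) = 1.1339
Q* = 2,113.055 × 1.1339 ≈ 2,395.98

2,396 cases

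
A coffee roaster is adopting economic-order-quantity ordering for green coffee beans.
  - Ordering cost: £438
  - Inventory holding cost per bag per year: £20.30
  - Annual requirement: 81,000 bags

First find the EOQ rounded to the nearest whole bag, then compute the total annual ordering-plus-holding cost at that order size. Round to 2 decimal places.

£37,952.69

Q* = √(2·D·S / H) = √(2·81,000·438 / 20.3) = √3,495,369.5 ≈ 1,869.59 → Q = 1,870 bags
Ordering: D/Q × S = 81,000/1,870 × £438 = £18,972.19
Holding:  Q/2 × H = 1,870/2 × £20.3 = £18,980.50
Total = £18,972.19 + £18,980.50 = £37,952.69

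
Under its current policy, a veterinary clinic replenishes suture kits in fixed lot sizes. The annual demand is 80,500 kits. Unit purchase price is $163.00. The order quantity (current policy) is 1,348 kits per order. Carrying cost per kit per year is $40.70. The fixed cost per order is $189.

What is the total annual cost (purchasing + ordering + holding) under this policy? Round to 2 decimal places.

Annual ordering cost = (D/Q)·S = (80,500/1,348) × 189 = $11,286.72
Annual holding cost  = (Q/2)·H = (1,348/2) × 40.7 = $27,431.80
Purchase cost = D·C = 80,500 × 163 = $13,121,500.00
Total = $11,286.72 + $27,431.80 + $13,121,500.00 = $13,160,218.52

$13,160,218.52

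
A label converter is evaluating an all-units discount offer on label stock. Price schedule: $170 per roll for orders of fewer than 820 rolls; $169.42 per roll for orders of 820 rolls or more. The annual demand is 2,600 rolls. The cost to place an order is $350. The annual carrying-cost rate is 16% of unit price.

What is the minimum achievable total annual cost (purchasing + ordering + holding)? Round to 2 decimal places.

H₁ = 16%×$170 = $27.2000;  H₂ = 16%×$169.42 = $27.1072
EOQ₁ = √(2×2,600×350/27.2000) = 258.67  (< 820, feasible at tier 1)
EOQ₂ = √(2×2,600×350/27.1072) = 259.12  (< 820 → use Q = 820 at tier-2 price)
TC(tier 1 (EOQ₁), Q≈258.7) = $449,035.91
TC(tier 2, Q≈820.0) = $452,715.71
Minimum at tier 1 (EOQ₁): $449,035.91

$449,035.91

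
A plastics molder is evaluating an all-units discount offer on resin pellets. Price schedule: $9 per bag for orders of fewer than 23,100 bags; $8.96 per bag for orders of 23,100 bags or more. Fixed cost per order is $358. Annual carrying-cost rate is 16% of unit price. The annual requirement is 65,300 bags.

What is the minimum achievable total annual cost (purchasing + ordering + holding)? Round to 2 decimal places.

$595,905.30

H₁ = 16%×$9 = $1.4400;  H₂ = 16%×$8.96 = $1.4336
EOQ₁ = √(2×65,300×358/1.4400) = 5,698.12  (< 23,100, feasible at tier 1)
EOQ₂ = √(2×65,300×358/1.4336) = 5,710.83  (< 23,100 → use Q = 23,100 at tier-2 price)
TC(tier 1 (EOQ₁), Q≈5,698.1) = $595,905.30
TC(tier 2, Q≈23,100.0) = $602,658.09
Minimum at tier 1 (EOQ₁): $595,905.30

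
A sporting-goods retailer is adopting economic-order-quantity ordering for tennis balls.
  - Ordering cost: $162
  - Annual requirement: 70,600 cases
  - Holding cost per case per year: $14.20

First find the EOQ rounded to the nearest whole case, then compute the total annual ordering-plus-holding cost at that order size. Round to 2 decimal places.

EOQ = √(2DS/H) = √(2 × 70,600 × 162 / 14.2)
    = √(1,610,873.24) ≈ 1,269.20 → Q = 1,269 cases
Annual ordering cost = (D/Q)·S = (70,600/1,269) × 162 = $9,012.77
Annual holding cost  = (Q/2)·H = (1,269/2) × 14.2 = $9,009.90
Total = $9,012.77 + $9,009.90 = $18,022.67

$18,022.67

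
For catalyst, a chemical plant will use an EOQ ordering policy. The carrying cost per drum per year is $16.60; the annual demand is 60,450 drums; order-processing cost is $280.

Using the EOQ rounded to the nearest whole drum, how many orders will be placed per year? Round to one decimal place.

42.3 orders per year

2DS/H = 2·60,450·280/16.6 = 2,039,277.11
EOQ = √2,039,277.11 ≈ 1,428.03 → Q = 1,428
Orders per year = D/Q = 60,450 / 1,428 = 42.332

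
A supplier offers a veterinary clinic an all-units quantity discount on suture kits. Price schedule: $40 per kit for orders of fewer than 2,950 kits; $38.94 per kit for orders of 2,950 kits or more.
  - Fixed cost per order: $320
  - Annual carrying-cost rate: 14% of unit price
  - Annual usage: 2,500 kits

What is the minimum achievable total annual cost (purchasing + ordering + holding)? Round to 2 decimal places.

H₁ = 14%×$40 = $5.6000;  H₂ = 14%×$38.94 = $5.4516
EOQ₁ = √(2×2,500×320/5.6000) = 534.52  (< 2,950, feasible at tier 1)
EOQ₂ = √(2×2,500×320/5.4516) = 541.75  (< 2,950 → use Q = 2,950 at tier-2 price)
TC(tier 1 (EOQ₁), Q≈534.5) = $102,993.33
TC(tier 2, Q≈2,950.0) = $105,662.30
Minimum at tier 1 (EOQ₁): $102,993.33

$102,993.33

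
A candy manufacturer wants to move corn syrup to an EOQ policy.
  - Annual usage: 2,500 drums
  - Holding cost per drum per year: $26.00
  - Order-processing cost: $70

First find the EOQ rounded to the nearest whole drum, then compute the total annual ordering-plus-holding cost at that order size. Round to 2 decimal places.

$3,016.62

2DS/H = 2·2,500·70/26 = 13,461.54
EOQ = √13,461.54 ≈ 116.02 → Q = 116 drums
Orders/yr = 2,500/116 = 21.552; ordering cost = 21.552 × $70 = $1,508.62
Average inventory = 116/2 = 58; holding cost = 58 × $26 = $1,508.00
Total = $1,508.62 + $1,508.00 = $3,016.62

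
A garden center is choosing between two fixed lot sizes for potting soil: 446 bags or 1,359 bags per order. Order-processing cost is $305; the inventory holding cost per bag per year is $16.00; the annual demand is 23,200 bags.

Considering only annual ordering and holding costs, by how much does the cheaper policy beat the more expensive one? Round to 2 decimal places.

TC(Q) = (D/Q)S + (Q/2)H
TC(446) = (23,200/446)×305 + (446/2)×16 = $19,433.47
TC(1,359) = (23,200/1,359)×305 + (1,359/2)×16 = $16,078.77
|ΔTC| = |$19,433.47 − $16,078.77| = $3,354.70

$3,354.70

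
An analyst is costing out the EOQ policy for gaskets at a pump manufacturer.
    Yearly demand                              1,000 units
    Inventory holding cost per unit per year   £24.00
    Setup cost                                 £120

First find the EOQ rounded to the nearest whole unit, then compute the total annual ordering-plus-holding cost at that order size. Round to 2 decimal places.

£2,400.00

2DS/H = 2·1,000·120/24 = 10,000.00
EOQ = √10,000.00 ≈ 100.00 → Q = 100 units
Ordering: D/Q × S = 1,000/100 × £120 = £1,200.00
Holding:  Q/2 × H = 100/2 × £24 = £1,200.00
Total = £1,200.00 + £1,200.00 = £2,400.00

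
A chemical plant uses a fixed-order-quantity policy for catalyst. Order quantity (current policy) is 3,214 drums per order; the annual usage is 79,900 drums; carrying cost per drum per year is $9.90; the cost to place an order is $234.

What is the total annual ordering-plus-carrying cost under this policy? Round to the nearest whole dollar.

$21,727

Annual ordering cost = (D/Q)·S = (79,900/3,214) × 234 = $5,817.24
Annual holding cost  = (Q/2)·H = (3,214/2) × 9.9 = $15,909.30
Total = $5,817.24 + $15,909.30 = $21,726.54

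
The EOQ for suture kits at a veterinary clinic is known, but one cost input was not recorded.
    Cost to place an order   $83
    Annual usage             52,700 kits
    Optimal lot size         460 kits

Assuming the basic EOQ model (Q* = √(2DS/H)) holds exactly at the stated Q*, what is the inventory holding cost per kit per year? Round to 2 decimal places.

EOQ relation: Q² = 2DS/H, so rearrange for the unknown.
H = 2DS / Q² = 2 × 52,700 × 83 / 460² = 41.3431

$41.34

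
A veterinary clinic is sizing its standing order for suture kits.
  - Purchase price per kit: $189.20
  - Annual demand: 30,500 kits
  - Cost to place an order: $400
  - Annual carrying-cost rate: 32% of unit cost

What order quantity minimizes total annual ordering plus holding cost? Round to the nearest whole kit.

635 kits

Carrying cost H = $189.2 × 32% = $60.5440/kit/yr
2DS/H = 2·30,500·400/60.544 = 403,012.68
EOQ = √403,012.68 ≈ 634.83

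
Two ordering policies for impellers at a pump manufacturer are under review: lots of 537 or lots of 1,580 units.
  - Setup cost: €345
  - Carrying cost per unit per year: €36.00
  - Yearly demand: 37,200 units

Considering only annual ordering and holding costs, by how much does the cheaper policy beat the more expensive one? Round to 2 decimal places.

For each Q, cost = (D/Q)·S + (Q/2)·H.
TC(537) = (37,200/537)×345 + (537/2)×36 = €33,565.44
TC(1,580) = (37,200/1,580)×345 + (1,580/2)×36 = €36,562.78
Lots of 537 are cheaper by €2,997.34.

€2,997.34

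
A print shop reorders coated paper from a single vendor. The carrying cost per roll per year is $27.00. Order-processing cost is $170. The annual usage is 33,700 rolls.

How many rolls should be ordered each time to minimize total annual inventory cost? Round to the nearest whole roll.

651 rolls

Optimal lot size Q* = (2 × 33,700 × $170 / $27)^½ ≈ 651.44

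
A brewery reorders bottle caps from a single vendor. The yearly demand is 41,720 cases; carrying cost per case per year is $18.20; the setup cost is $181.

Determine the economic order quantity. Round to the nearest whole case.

Optimal lot size Q* = (2 × 41,720 × $181 / $18.2)^½ ≈ 910.94

911 cases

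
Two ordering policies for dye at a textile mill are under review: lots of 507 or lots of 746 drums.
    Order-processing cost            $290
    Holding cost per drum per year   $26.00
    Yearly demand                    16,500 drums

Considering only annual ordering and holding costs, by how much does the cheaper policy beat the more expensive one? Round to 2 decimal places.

TC(Q) = (D/Q)S + (Q/2)H
TC(507) = (16,500/507)×290 + (507/2)×26 = $16,028.87
TC(746) = (16,500/746)×290 + (746/2)×26 = $16,112.21
Cheaper: Q = 507.  Difference = $83.34

$83.34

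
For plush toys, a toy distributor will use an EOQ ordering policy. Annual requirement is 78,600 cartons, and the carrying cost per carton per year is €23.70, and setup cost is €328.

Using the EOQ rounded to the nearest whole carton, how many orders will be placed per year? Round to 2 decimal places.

53.29 orders per year

EOQ = √(2DS/H) = √(2 × 78,600 × 328 / 23.7)
    = √(2,175,594.94) ≈ 1,474.99 → Q = 1,475
Orders per year = D/Q = 78,600 / 1,475 = 53.288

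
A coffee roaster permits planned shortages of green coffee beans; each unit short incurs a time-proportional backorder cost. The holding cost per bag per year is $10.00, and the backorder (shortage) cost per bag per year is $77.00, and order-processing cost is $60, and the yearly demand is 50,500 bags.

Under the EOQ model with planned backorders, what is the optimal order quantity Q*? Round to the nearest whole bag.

Q* = √(2DS/H) · √((H + b)/b)
   = √(2 × 50,500 × 60 / 10) · √((10 + 77) / 77)
   = 778.460 × 1.0630 ≈ 827.47

827 bags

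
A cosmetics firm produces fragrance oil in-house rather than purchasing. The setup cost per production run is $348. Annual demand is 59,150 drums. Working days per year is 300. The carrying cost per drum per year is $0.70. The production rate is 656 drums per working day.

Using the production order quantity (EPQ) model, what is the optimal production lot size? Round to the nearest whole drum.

9,170 drums

Daily demand d = 59,150/300 = 197.167; p = 656; 1 − d/p = 0.69944
EPQ = √(2DS / (H(1 − d/p)))
    = √(2 × 59,150 × 348 / (0.7 × 0.69944)) ≈ 9,169.75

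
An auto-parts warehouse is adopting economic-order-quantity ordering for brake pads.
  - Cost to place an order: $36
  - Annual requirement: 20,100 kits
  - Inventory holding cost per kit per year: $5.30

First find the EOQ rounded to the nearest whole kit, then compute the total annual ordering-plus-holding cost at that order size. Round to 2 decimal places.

$2,769.51

EOQ = √(2DS/H) = √(2 × 20,100 × 36 / 5.3)
    = √(273,056.60) ≈ 522.55 → Q = 523 kits
Orders/yr = 20,100/523 = 38.432; ordering cost = 38.432 × $36 = $1,383.56
Average inventory = 523/2 = 261.5; holding cost = 261.5 × $5.3 = $1,385.95
Total = $1,383.56 + $1,385.95 = $2,769.51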